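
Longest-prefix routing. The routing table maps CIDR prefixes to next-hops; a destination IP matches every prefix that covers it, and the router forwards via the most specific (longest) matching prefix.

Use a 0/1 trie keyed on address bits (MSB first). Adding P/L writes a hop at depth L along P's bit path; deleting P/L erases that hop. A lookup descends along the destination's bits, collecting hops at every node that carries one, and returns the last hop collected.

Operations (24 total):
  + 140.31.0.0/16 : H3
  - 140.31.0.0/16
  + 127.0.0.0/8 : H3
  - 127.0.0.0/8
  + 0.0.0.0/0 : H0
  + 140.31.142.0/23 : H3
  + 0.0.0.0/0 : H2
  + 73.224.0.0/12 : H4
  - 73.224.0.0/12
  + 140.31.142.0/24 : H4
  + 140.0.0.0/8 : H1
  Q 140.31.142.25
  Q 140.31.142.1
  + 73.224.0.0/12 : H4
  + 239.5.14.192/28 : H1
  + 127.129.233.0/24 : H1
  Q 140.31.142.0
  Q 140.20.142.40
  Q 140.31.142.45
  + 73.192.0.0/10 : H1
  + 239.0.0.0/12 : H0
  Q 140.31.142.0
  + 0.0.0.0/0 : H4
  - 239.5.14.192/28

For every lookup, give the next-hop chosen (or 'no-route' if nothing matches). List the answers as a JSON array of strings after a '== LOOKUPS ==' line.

Apply in order:
  + 140.31.0.0/16 (H3) depth=16
  del 140.31.0.0/16 (clear depth 16)
  + 127.0.0.0/8 (H3) depth=8
  del 127.0.0.0/8 (clear depth 8)
  + 0.0.0.0/0 (H0) depth=0
  + 140.31.142.0/23 (H3) depth=23
  + 0.0.0.0/0 (H2) depth=0
  + 73.224.0.0/12 (H4) depth=12
  del 73.224.0.0/12 (clear depth 12)
  + 140.31.142.0/24 (H4) depth=24
  + 140.0.0.0/8 (H1) depth=8
  Q 140.31.142.25: descend 100011000001111110001110 ; hops seen [H2,H1,H3,H4] ; pick H4
  Q 140.31.142.1: descend 100011000001111110001110 ; hops seen [H2,H1,H3,H4] ; pick H4
  + 73.224.0.0/12 (H4) depth=12
  + 239.5.14.192/28 (H1) depth=28
  + 127.129.233.0/24 (H1) depth=24
  Q 140.31.142.0: descend 100011000001111110001110 ; hops seen [H2,H1,H3,H4] ; pick H4
  Q 140.20.142.40: descend 100011000001 ; hops seen [H2,H1] ; pick H1
  Q 140.31.142.45: descend 100011000001111110001110 ; hops seen [H2,H1,H3,H4] ; pick H4
  + 73.192.0.0/10 (H1) depth=10
  + 239.0.0.0/12 (H0) depth=12
  Q 140.31.142.0: descend 100011000001111110001110 ; hops seen [H2,H1,H3,H4] ; pick H4
  + 0.0.0.0/0 (H4) depth=0
  del 239.5.14.192/28 (clear depth 28)

== LOOKUPS ==
["H4","H4","H4","H1","H4","H4"]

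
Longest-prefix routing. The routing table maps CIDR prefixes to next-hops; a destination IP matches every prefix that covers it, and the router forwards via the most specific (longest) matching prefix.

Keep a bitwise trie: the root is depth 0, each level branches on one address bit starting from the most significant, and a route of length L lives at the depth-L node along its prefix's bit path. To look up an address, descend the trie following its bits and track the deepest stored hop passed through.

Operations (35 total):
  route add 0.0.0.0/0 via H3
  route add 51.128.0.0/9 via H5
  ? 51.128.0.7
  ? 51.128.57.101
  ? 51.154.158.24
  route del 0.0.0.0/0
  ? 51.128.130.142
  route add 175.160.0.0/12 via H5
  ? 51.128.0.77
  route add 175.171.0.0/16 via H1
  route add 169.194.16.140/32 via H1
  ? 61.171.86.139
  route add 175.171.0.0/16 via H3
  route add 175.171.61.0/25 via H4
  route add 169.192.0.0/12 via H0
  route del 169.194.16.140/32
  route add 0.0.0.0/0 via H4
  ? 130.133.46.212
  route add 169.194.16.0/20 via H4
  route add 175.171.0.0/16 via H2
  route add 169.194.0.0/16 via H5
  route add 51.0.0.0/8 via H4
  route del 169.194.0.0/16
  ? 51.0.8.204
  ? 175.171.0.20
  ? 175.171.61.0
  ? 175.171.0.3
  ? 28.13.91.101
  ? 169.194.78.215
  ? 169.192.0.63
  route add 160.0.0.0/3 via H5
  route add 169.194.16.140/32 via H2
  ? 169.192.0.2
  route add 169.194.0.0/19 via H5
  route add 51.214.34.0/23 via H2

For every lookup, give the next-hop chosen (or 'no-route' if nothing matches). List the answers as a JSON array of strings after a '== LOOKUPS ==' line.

Process each operation:
  add 0.0.0.0/0 -> H3 at depth 0
  add 51.128.0.0/9 -> H5 at depth 9
  lookup 51.128.0.7: bits 001100111 walk d0:H3→d1:-→d2:-→d3:-→d4:-→d5:-→d6:-→d7:-→d8:-→d9:H5 -> H5
  lookup 51.128.57.101: bits 001100111 walk d0:H3→d1:-→d2:-→d3:-→d4:-→d5:-→d6:-→d7:-→d8:-→d9:H5 -> H5
  lookup 51.154.158.24: bits 001100111 walk d0:H3→d1:-→d2:-→d3:-→d4:-→d5:-→d6:-→d7:-→d8:-→d9:H5 -> H5
  - 0.0.0.0/0 clear@0
  lookup 51.128.130.142: bits 001100111 walk d0:-→d1:-→d2:-→d3:-→d4:-→d5:-→d6:-→d7:-→d8:-→d9:H5 -> H5
  add 175.160.0.0/12 -> H5 at depth 12
  lookup 51.128.0.77: bits 001100111 walk d0:-→d1:-→d2:-→d3:-→d4:-→d5:-→d6:-→d7:-→d8:-→d9:H5 -> H5
  add 175.171.0.0/16 -> H1 at depth 16
  add 169.194.16.140/32 -> H1 at depth 32
  lookup 61.171.86.139: bits 0011 walk d0:-→d1:-→d2:-→d3:-→d4:- -> no-route
  add 175.171.0.0/16 -> H3 at depth 16
  add 175.171.61.0/25 -> H4 at depth 25
  add 169.192.0.0/12 -> H0 at depth 12
  - 169.194.16.140/32 clear@32
  add 0.0.0.0/0 -> H4 at depth 0
  lookup 130.133.46.212: bits 10 walk d0:H4→d1:-→d2:- -> H4
  add 169.194.16.0/20 -> H4 at depth 20
  add 175.171.0.0/16 -> H2 at depth 16
  add 169.194.0.0/16 -> H5 at depth 16
  add 51.0.0.0/8 -> H4 at depth 8
  - 169.194.0.0/16 clear@16
  lookup 51.0.8.204: bits 00110011 walk d0:H4→d1:-→d2:-→d3:-→d4:-→d5:-→d6:-→d7:-→d8:H4 -> H4
  lookup 175.171.0.20: bits 101011111010101100 walk d0:H4→d1:-→d2:-→d3:-→d4:-→d5:-→d6:-→d7:-→d8:-→d9:-→d10:-→d11:-→d12:H5→d13:-→d14:-→d15:-→d16:H2→d17:-→d18:- -> H2
  lookup 175.171.61.0: bits 1010111110101011001111010 walk d0:H4→d1:-→d2:-→d3:-→d4:-→d5:-→d6:-→d7:-→d8:-→d9:-→d10:-→d11:-→d12:H5→d13:-→d14:-→d15:-→d16:H2→d17:-→d18:-→d19:-→d20:-→d21:-→d22:-→d23:-→d24:-→d25:H4 -> H4
  lookup 175.171.0.3: bits 101011111010101100 walk d0:H4→d1:-→d2:-→d3:-→d4:-→d5:-→d6:-→d7:-→d8:-→d9:-→d10:-→d11:-→d12:H5→d13:-→d14:-→d15:-→d16:H2→d17:-→d18:- -> H2
  lookup 28.13.91.101: bits 00 walk d0:H4→d1:-→d2:- -> H4
  lookup 169.194.78.215: bits 10101001110000100 walk d0:H4→d1:-→d2:-→d3:-→d4:-→d5:-→d6:-→d7:-→d8:-→d9:-→d10:-→d11:-→d12:H0→d13:-→d14:-→d15:-→d16:-→d17:- -> H0
  lookup 169.192.0.63: bits 10101001110000 walk d0:H4→d1:-→d2:-→d3:-→d4:-→d5:-→d6:-→d7:-→d8:-→d9:-→d10:-→d11:-→d12:H0→d13:-→d14:- -> H0
  add 160.0.0.0/3 -> H5 at depth 3
  add 169.194.16.140/32 -> H2 at depth 32
  lookup 169.192.0.2: bits 10101001110000 walk d0:H4→d1:-→d2:-→d3:H5→d4:-→d5:-→d6:-→d7:-→d8:-→d9:-→d10:-→d11:-→d12:H0→d13:-→d14:- -> H0
  add 169.194.0.0/19 -> H5 at depth 19
  add 51.214.34.0/23 -> H2 at depth 23

== LOOKUPS ==
["H5","H5","H5","H5","H5","no-route","H4","H4","H2","H4","H2","H4","H0","H0","H0"]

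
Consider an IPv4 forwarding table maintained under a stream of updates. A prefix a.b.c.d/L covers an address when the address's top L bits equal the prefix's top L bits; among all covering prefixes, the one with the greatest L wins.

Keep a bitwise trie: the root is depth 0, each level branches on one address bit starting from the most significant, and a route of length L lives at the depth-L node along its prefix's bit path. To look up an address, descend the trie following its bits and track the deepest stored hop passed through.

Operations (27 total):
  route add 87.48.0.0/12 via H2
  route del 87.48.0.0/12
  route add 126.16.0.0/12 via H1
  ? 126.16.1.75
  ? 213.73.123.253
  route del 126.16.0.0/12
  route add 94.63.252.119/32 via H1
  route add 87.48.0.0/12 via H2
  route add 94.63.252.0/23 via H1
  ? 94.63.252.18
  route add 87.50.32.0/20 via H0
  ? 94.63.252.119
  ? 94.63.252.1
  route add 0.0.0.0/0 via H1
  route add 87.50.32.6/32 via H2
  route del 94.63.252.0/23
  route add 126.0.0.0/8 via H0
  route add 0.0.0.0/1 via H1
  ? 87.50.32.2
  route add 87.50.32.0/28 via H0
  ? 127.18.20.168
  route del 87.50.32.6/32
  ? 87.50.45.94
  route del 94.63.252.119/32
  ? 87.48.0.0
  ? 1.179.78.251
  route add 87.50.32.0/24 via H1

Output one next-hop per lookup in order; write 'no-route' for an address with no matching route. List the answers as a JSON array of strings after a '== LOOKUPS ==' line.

Trace:
  + 87.48.0.0/12 (H2) depth=12
  del 87.48.0.0/12 (clear depth 12)
  + 126.16.0.0/12 (H1) depth=12
  lookup 126.16.1.75: bits 011111100001 walk d0:-→d1:-→d2:-→d3:-→d4:-→d5:-→d6:-→d7:-→d8:-→d9:-→d10:-→d11:-→d12:H1 -> H1
  lookup 213.73.123.253: bits ε walk d0:- -> no-route
  del 126.16.0.0/12 (clear depth 12)
  + 94.63.252.119/32 (H1) depth=32
  + 87.48.0.0/12 (H2) depth=12
  + 94.63.252.0/23 (H1) depth=23
  lookup 94.63.252.18: bits 0101111000111111111111000 walk d0:-→d1:-→d2:-→d3:-→d4:-→d5:-→d6:-→d7:-→d8:-→d9:-→d10:-→d11:-→d12:-→d13:-→d14:-→d15:-→d16:-→d17:-→d18:-→d19:-→d20:-→d21:-→d22:-→d23:H1→d24:-→d25:- -> H1
  + 87.50.32.0/20 (H0) depth=20
  lookup 94.63.252.119: bits 01011110001111111111110001110111 walk d0:-→d1:-→d2:-→d3:-→d4:-→d5:-→d6:-→d7:-→d8:-→d9:-→d10:-→d11:-→d12:-→d13:-→d14:-→d15:-→d16:-→d17:-→d18:-→d19:-→d20:-→d21:-→d22:-→d23:H1→d24:-→d25:-→d26:-→d27:-→d28:-→d29:-→d30:-→d31:-→d32:H1 -> H1
  lookup 94.63.252.1: bits 0101111000111111111111000 walk d0:-→d1:-→d2:-→d3:-→d4:-→d5:-→d6:-→d7:-→d8:-→d9:-→d10:-→d11:-→d12:-→d13:-→d14:-→d15:-→d16:-→d17:-→d18:-→d19:-→d20:-→d21:-→d22:-→d23:H1→d24:-→d25:- -> H1
  + 0.0.0.0/0 (H1) depth=0
  + 87.50.32.6/32 (H2) depth=32
  del 94.63.252.0/23 (clear depth 23)
  + 126.0.0.0/8 (H0) depth=8
  + 0.0.0.0/1 (H1) depth=1
  lookup 87.50.32.2: bits 01010111001100100010000000000 walk d0:H1→d1:H1→d2:-→d3:-→d4:-→d5:-→d6:-→d7:-→d8:-→d9:-→d10:-→d11:-→d12:H2→d13:-→d14:-→d15:-→d16:-→d17:-→d18:-→d19:-→d20:H0→d21:-→d22:-→d23:-→d24:-→d25:-→d26:-→d27:-→d28:-→d29:- -> H0
  + 87.50.32.0/28 (H0) depth=28
  lookup 127.18.20.168: bits 0111111 walk d0:H1→d1:H1→d2:-→d3:-→d4:-→d5:-→d6:-→d7:- -> H1
  del 87.50.32.6/32 (clear depth 32)
  lookup 87.50.45.94: bits 01010111001100100010 walk d0:H1→d1:H1→d2:-→d3:-→d4:-→d5:-→d6:-→d7:-→d8:-→d9:-→d10:-→d11:-→d12:H2→d13:-→d14:-→d15:-→d16:-→d17:-→d18:-→d19:-→d20:H0 -> H0
  del 94.63.252.119/32 (clear depth 32)
  lookup 87.48.0.0: bits 01010111001100 walk d0:H1→d1:H1→d2:-→d3:-→d4:-→d5:-→d6:-→d7:-→d8:-→d9:-→d10:-→d11:-→d12:H2→d13:-→d14:- -> H2
  lookup 1.179.78.251: bits 0 walk d0:H1→d1:H1 -> H1
  + 87.50.32.0/24 (H1) depth=24

== LOOKUPS ==
["H1","no-route","H1","H1","H1","H0","H1","H0","H2","H1"]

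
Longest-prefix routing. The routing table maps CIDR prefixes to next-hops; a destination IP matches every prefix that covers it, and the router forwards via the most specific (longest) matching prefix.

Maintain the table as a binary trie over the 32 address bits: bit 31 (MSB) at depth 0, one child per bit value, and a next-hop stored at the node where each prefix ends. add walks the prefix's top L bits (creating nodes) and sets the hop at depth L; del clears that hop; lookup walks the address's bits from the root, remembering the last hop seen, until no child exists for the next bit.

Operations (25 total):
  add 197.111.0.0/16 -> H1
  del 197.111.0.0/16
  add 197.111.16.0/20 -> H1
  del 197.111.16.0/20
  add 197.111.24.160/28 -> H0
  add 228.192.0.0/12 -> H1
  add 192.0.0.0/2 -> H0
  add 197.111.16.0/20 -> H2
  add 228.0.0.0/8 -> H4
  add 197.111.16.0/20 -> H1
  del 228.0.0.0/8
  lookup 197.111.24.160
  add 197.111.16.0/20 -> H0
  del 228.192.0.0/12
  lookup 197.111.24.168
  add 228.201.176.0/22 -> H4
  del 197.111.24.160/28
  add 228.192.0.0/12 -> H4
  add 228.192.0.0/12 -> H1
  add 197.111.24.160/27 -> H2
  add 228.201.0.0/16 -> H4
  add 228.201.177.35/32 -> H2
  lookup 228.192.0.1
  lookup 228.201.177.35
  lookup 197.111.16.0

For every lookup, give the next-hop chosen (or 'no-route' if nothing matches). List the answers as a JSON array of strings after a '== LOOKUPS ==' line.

Apply in order:
  + 197.111.0.0/16 (H1) depth=16
  - 197.111.0.0/16 clear@16
  + 197.111.16.0/20 (H1) depth=20
  - 197.111.16.0/20 clear@20
  + 197.111.24.160/28 (H0) depth=28
  + 228.192.0.0/12 (H1) depth=12
  + 192.0.0.0/2 (H0) depth=2
  + 197.111.16.0/20 (H2) depth=20
  + 228.0.0.0/8 (H4) depth=8
  + 197.111.16.0/20 (H1) depth=20
  - 228.0.0.0/8 clear@8
  Q 197.111.24.160: descend 1100010101101111000110001010 ; hops seen [H0,H1,H0] ; pick H0
  + 197.111.16.0/20 (H0) depth=20
  - 228.192.0.0/12 clear@12
  Q 197.111.24.168: descend 1100010101101111000110001010 ; hops seen [H0,H0,H0] ; pick H0
  + 228.201.176.0/22 (H4) depth=22
  - 197.111.24.160/28 clear@28
  + 228.192.0.0/12 (H4) depth=12
  + 228.192.0.0/12 (H1) depth=12
  + 197.111.24.160/27 (H2) depth=27
  + 228.201.0.0/16 (H4) depth=16
  + 228.201.177.35/32 (H2) depth=32
  Q 228.192.0.1: descend 111001001100 ; hops seen [H0,H1] ; pick H1
  Q 228.201.177.35: descend 11100100110010011011000100100011 ; hops seen [H0,H1,H4,H4,H2] ; pick H2
  Q 197.111.16.0: descend 11000101011011110001 ; hops seen [H0,H0] ; pick H0

== LOOKUPS ==
["H0","H0","H1","H2","H0"]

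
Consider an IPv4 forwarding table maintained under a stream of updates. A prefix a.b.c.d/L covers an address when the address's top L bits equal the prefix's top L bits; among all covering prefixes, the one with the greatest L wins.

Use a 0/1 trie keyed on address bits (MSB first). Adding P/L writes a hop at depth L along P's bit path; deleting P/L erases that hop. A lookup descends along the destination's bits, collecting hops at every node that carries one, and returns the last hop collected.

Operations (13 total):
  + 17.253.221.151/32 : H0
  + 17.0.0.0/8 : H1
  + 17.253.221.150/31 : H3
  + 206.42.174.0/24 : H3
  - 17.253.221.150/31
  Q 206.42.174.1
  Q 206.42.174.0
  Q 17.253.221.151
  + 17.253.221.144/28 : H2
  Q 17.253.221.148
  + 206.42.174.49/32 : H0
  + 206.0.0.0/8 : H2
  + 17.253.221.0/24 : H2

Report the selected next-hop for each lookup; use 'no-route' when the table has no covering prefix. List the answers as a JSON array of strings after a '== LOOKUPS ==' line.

Process each operation:
  add 17.253.221.151/32 -> H0 at depth 32
  add 17.0.0.0/8 -> H1 at depth 8
  add 17.253.221.150/31 -> H3 at depth 31
  add 206.42.174.0/24 -> H3 at depth 24
  del 17.253.221.150/31 (clear depth 31)
  Q 206.42.174.1: descend 110011100010101010101110 ; hops seen [H3] ; pick H3
  Q 206.42.174.0: descend 110011100010101010101110 ; hops seen [H3] ; pick H3
  Q 17.253.221.151: descend 00010001111111011101110110010111 ; hops seen [H1,H0] ; pick H0
  add 17.253.221.144/28 -> H2 at depth 28
  Q 17.253.221.148: descend 000100011111110111011101100101 ; hops seen [H1,H2] ; pick H2
  add 206.42.174.49/32 -> H0 at depth 32
  add 206.0.0.0/8 -> H2 at depth 8
  add 17.253.221.0/24 -> H2 at depth 24

== LOOKUPS ==
["H3","H3","H0","H2"]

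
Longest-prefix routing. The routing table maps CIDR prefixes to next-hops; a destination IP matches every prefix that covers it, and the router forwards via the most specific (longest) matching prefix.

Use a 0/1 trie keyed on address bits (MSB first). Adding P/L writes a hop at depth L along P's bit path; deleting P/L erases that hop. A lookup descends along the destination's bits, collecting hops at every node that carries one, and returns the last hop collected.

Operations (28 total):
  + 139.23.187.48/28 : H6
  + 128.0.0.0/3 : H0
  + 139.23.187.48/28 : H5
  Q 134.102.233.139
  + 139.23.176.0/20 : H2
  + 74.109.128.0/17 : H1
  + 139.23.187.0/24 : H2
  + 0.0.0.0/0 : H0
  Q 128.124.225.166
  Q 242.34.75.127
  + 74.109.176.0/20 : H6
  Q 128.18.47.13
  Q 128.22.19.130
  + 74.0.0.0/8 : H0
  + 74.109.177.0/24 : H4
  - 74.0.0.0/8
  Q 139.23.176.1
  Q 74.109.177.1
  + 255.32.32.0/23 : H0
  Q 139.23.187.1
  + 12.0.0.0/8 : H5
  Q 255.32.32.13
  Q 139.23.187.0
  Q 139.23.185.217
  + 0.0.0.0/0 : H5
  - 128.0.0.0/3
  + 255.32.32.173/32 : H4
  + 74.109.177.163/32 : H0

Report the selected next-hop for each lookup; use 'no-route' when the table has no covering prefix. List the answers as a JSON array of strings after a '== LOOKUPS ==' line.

Trace:
  + 139.23.187.48/28 (H6) depth=28
  + 128.0.0.0/3 (H0) depth=3
  + 139.23.187.48/28 (H5) depth=28
  lookup 134.102.233.139: bits 1000 walk d0:-→d1:-→d2:-→d3:H0→d4:- -> H0
  + 139.23.176.0/20 (H2) depth=20
  + 74.109.128.0/17 (H1) depth=17
  + 139.23.187.0/24 (H2) depth=24
  + 0.0.0.0/0 (H0) depth=0
  lookup 128.124.225.166: bits 1000 walk d0:H0→d1:-→d2:-→d3:H0→d4:- -> H0
  lookup 242.34.75.127: bits 1 walk d0:H0→d1:- -> H0
  + 74.109.176.0/20 (H6) depth=20
  lookup 128.18.47.13: bits 1000 walk d0:H0→d1:-→d2:-→d3:H0→d4:- -> H0
  lookup 128.22.19.130: bits 1000 walk d0:H0→d1:-→d2:-→d3:H0→d4:- -> H0
  + 74.0.0.0/8 (H0) depth=8
  + 74.109.177.0/24 (H4) depth=24
  - 74.0.0.0/8 clear@8
  lookup 139.23.176.1: bits 10001011000101111011 walk d0:H0→d1:-→d2:-→d3:H0→d4:-→d5:-→d6:-→d7:-→d8:-→d9:-→d10:-→d11:-→d12:-→d13:-→d14:-→d15:-→d16:-→d17:-→d18:-→d19:-→d20:H2 -> H2
  lookup 74.109.177.1: bits 010010100110110110110001 walk d0:H0→d1:-→d2:-→d3:-→d4:-→d5:-→d6:-→d7:-→d8:-→d9:-→d10:-→d11:-→d12:-→d13:-→d14:-→d15:-→d16:-→d17:H1→d18:-→d19:-→d20:H6→d21:-→d22:-→d23:-→d24:H4 -> H4
  + 255.32.32.0/23 (H0) depth=23
  lookup 139.23.187.1: bits 10001011000101111011101100 walk d0:H0→d1:-→d2:-→d3:H0→d4:-→d5:-→d6:-→d7:-→d8:-→d9:-→d10:-→d11:-→d12:-→d13:-→d14:-→d15:-→d16:-→d17:-→d18:-→d19:-→d20:H2→d21:-→d22:-→d23:-→d24:H2→d25:-→d26:- -> H2
  + 12.0.0.0/8 (H5) depth=8
  lookup 255.32.32.13: bits 11111111001000000010000 walk d0:H0→d1:-→d2:-→d3:-→d4:-→d5:-→d6:-→d7:-→d8:-→d9:-→d10:-→d11:-→d12:-→d13:-→d14:-→d15:-→d16:-→d17:-→d18:-→d19:-→d20:-→d21:-→d22:-→d23:H0 -> H0
  lookup 139.23.187.0: bits 10001011000101111011101100 walk d0:H0→d1:-→d2:-→d3:H0→d4:-→d5:-→d6:-→d7:-→d8:-→d9:-→d10:-→d11:-→d12:-→d13:-→d14:-→d15:-→d16:-→d17:-→d18:-→d19:-→d20:H2→d21:-→d22:-→d23:-→d24:H2→d25:-→d26:- -> H2
  lookup 139.23.185.217: bits 1000101100010111101110 walk d0:H0→d1:-→d2:-→d3:H0→d4:-→d5:-→d6:-→d7:-→d8:-→d9:-→d10:-→d11:-→d12:-→d13:-→d14:-→d15:-→d16:-→d17:-→d18:-→d19:-→d20:H2→d21:-→d22:- -> H2
  + 0.0.0.0/0 (H5) depth=0
  - 128.0.0.0/3 clear@3
  + 255.32.32.173/32 (H4) depth=32
  + 74.109.177.163/32 (H0) depth=32

== LOOKUPS ==
["H0","H0","H0","H0","H0","H2","H4","H2","H0","H2","H2"]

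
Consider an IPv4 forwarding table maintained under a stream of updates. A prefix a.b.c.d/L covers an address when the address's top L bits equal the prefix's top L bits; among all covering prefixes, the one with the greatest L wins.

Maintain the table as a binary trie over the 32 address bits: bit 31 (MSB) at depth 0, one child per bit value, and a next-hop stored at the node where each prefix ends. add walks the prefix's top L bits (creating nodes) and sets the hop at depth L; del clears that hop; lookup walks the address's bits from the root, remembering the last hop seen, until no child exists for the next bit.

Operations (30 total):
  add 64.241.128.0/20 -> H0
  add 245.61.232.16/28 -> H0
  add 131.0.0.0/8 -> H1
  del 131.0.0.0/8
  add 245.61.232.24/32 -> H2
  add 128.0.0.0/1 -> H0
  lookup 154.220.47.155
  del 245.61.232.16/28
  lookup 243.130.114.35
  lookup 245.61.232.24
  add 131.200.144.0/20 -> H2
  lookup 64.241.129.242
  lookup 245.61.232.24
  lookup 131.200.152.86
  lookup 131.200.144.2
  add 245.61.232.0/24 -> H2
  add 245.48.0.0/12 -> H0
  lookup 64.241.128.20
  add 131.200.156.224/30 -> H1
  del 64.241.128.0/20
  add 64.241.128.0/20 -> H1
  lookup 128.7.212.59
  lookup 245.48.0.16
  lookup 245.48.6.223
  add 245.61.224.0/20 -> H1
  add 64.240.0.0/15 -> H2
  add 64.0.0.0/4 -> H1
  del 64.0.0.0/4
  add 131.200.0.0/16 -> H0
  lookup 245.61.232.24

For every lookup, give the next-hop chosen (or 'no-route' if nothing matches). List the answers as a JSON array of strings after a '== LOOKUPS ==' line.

Trace:
  + 64.241.128.0/20 (H0) depth=20
  + 245.61.232.16/28 (H0) depth=28
  + 131.0.0.0/8 (H1) depth=8
  del 131.0.0.0/8 (clear depth 8)
  + 245.61.232.24/32 (H2) depth=32
  + 128.0.0.0/1 (H0) depth=1
  ? 154.220.47.155  path d0:-→d1:H0→d2:-→d3:-  best=H0
  del 245.61.232.16/28 (clear depth 28)
  ? 243.130.114.35  path d0:-→d1:H0→d2:-→d3:-→d4:-→d5:-  best=H0
  ? 245.61.232.24  path d0:-→d1:H0→d2:-→d3:-→d4:-→d5:-→d6:-→d7:-→d8:-→d9:-→d10:-→d11:-→d12:-→d13:-→d14:-→d15:-→d16:-→d17:-→d18:-→d19:-→d20:-→d21:-→d22:-→d23:-→d24:-→d25:-→d26:-→d27:-→d28:-→d29:-→d30:-→d31:-→d32:H2  best=H2
  + 131.200.144.0/20 (H2) depth=20
  ? 64.241.129.242  path d0:-→d1:-→d2:-→d3:-→d4:-→d5:-→d6:-→d7:-→d8:-→d9:-→d10:-→d11:-→d12:-→d13:-→d14:-→d15:-→d16:-→d17:-→d18:-→d19:-→d20:H0  best=H0
  ? 245.61.232.24  path d0:-→d1:H0→d2:-→d3:-→d4:-→d5:-→d6:-→d7:-→d8:-→d9:-→d10:-→d11:-→d12:-→d13:-→d14:-→d15:-→d16:-→d17:-→d18:-→d19:-→d20:-→d21:-→d22:-→d23:-→d24:-→d25:-→d26:-→d27:-→d28:-→d29:-→d30:-→d31:-→d32:H2  best=H2
  ? 131.200.152.86  path d0:-→d1:H0→d2:-→d3:-→d4:-→d5:-→d6:-→d7:-→d8:-→d9:-→d10:-→d11:-→d12:-→d13:-→d14:-→d15:-→d16:-→d17:-→d18:-→d19:-→d20:H2  best=H2
  ? 131.200.144.2  path d0:-→d1:H0→d2:-→d3:-→d4:-→d5:-→d6:-→d7:-→d8:-→d9:-→d10:-→d11:-→d12:-→d13:-→d14:-→d15:-→d16:-→d17:-→d18:-→d19:-→d20:H2  best=H2
  + 245.61.232.0/24 (H2) depth=24
  + 245.48.0.0/12 (H0) depth=12
  ? 64.241.128.20  path d0:-→d1:-→d2:-→d3:-→d4:-→d5:-→d6:-→d7:-→d8:-→d9:-→d10:-→d11:-→d12:-→d13:-→d14:-→d15:-→d16:-→d17:-→d18:-→d19:-→d20:H0  best=H0
  + 131.200.156.224/30 (H1) depth=30
  del 64.241.128.0/20 (clear depth 20)
  + 64.241.128.0/20 (H1) depth=20
  ? 128.7.212.59  path d0:-→d1:H0→d2:-→d3:-→d4:-→d5:-→d6:-  best=H0
  ? 245.48.0.16  path d0:-→d1:H0→d2:-→d3:-→d4:-→d5:-→d6:-→d7:-→d8:-→d9:-→d10:-→d11:-→d12:H0  best=H0
  ? 245.48.6.223  path d0:-→d1:H0→d2:-→d3:-→d4:-→d5:-→d6:-→d7:-→d8:-→d9:-→d10:-→d11:-→d12:H0  best=H0
  + 245.61.224.0/20 (H1) depth=20
  + 64.240.0.0/15 (H2) depth=15
  + 64.0.0.0/4 (H1) depth=4
  del 64.0.0.0/4 (clear depth 4)
  + 131.200.0.0/16 (H0) depth=16
  ? 245.61.232.24  path d0:-→d1:H0→d2:-→d3:-→d4:-→d5:-→d6:-→d7:-→d8:-→d9:-→d10:-→d11:-→d12:H0→d13:-→d14:-→d15:-→d16:-→d17:-→d18:-→d19:-→d20:H1→d21:-→d22:-→d23:-→d24:H2→d25:-→d26:-→d27:-→d28:-→d29:-→d30:-→d31:-→d32:H2  best=H2

== LOOKUPS ==
["H0","H0","H2","H0","H2","H2","H2","H0","H0","H0","H0","H2"]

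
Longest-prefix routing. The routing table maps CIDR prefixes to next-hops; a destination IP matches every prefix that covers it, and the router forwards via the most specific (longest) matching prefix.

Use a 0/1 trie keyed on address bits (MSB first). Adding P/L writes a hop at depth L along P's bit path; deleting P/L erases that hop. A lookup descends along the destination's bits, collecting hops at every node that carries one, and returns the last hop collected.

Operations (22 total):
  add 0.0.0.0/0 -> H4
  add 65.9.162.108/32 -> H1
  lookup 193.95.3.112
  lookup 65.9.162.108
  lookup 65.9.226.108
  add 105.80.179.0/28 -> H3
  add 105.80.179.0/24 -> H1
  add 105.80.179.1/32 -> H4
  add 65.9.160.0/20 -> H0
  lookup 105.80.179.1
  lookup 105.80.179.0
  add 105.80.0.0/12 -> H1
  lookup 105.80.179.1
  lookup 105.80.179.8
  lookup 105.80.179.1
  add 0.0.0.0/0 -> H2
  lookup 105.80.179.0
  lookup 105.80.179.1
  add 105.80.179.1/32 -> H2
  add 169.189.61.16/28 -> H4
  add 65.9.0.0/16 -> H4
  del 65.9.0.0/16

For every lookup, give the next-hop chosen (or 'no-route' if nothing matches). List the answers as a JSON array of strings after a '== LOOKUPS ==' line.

Process each operation:
  + 0.0.0.0/0 (H4) depth=0
  + 65.9.162.108/32 (H1) depth=32
  lookup 193.95.3.112: bits ε walk d0:H4 -> H4
  lookup 65.9.162.108: bits 01000001000010011010001001101100 walk d0:H4→d1:-→d2:-→d3:-→d4:-→d5:-→d6:-→d7:-→d8:-→d9:-→d10:-→d11:-→d12:-→d13:-→d14:-→d15:-→d16:-→d17:-→d18:-→d19:-→d20:-→d21:-→d22:-→d23:-→d24:-→d25:-→d26:-→d27:-→d28:-→d29:-→d30:-→d31:-→d32:H1 -> H1
  lookup 65.9.226.108: bits 01000001000010011 walk d0:H4→d1:-→d2:-→d3:-→d4:-→d5:-→d6:-→d7:-→d8:-→d9:-→d10:-→d11:-→d12:-→d13:-→d14:-→d15:-→d16:-→d17:- -> H4
  + 105.80.179.0/28 (H3) depth=28
  + 105.80.179.0/24 (H1) depth=24
  + 105.80.179.1/32 (H4) depth=32
  + 65.9.160.0/20 (H0) depth=20
  lookup 105.80.179.1: bits 01101001010100001011001100000001 walk d0:H4→d1:-→d2:-→d3:-→d4:-→d5:-→d6:-→d7:-→d8:-→d9:-→d10:-→d11:-→d12:-→d13:-→d14:-→d15:-→d16:-→d17:-→d18:-→d19:-→d20:-→d21:-→d22:-→d23:-→d24:H1→d25:-→d26:-→d27:-→d28:H3→d29:-→d30:-→d31:-→d32:H4 -> H4
  lookup 105.80.179.0: bits 0110100101010000101100110000000 walk d0:H4→d1:-→d2:-→d3:-→d4:-→d5:-→d6:-→d7:-→d8:-→d9:-→d10:-→d11:-→d12:-→d13:-→d14:-→d15:-→d16:-→d17:-→d18:-→d19:-→d20:-→d21:-→d22:-→d23:-→d24:H1→d25:-→d26:-→d27:-→d28:H3→d29:-→d30:-→d31:- -> H3
  + 105.80.0.0/12 (H1) depth=12
  lookup 105.80.179.1: bits 01101001010100001011001100000001 walk d0:H4→d1:-→d2:-→d3:-→d4:-→d5:-→d6:-→d7:-→d8:-→d9:-→d10:-→d11:-→d12:H1→d13:-→d14:-→d15:-→d16:-→d17:-→d18:-→d19:-→d20:-→d21:-→d22:-→d23:-→d24:H1→d25:-→d26:-→d27:-→d28:H3→d29:-→d30:-→d31:-→d32:H4 -> H4
  lookup 105.80.179.8: bits 0110100101010000101100110000 walk d0:H4→d1:-→d2:-→d3:-→d4:-→d5:-→d6:-→d7:-→d8:-→d9:-→d10:-→d11:-→d12:H1→d13:-→d14:-→d15:-→d16:-→d17:-→d18:-→d19:-→d20:-→d21:-→d22:-→d23:-→d24:H1→d25:-→d26:-→d27:-→d28:H3 -> H3
  lookup 105.80.179.1: bits 01101001010100001011001100000001 walk d0:H4→d1:-→d2:-→d3:-→d4:-→d5:-→d6:-→d7:-→d8:-→d9:-→d10:-→d11:-→d12:H1→d13:-→d14:-→d15:-→d16:-→d17:-→d18:-→d19:-→d20:-→d21:-→d22:-→d23:-→d24:H1→d25:-→d26:-→d27:-→d28:H3→d29:-→d30:-→d31:-→d32:H4 -> H4
  + 0.0.0.0/0 (H2) depth=0
  lookup 105.80.179.0: bits 0110100101010000101100110000000 walk d0:H2→d1:-→d2:-→d3:-→d4:-→d5:-→d6:-→d7:-→d8:-→d9:-→d10:-→d11:-→d12:H1→d13:-→d14:-→d15:-→d16:-→d17:-→d18:-→d19:-→d20:-→d21:-→d22:-→d23:-→d24:H1→d25:-→d26:-→d27:-→d28:H3→d29:-→d30:-→d31:- -> H3
  lookup 105.80.179.1: bits 01101001010100001011001100000001 walk d0:H2→d1:-→d2:-→d3:-→d4:-→d5:-→d6:-→d7:-→d8:-→d9:-→d10:-→d11:-→d12:H1→d13:-→d14:-→d15:-→d16:-→d17:-→d18:-→d19:-→d20:-→d21:-→d22:-→d23:-→d24:H1→d25:-→d26:-→d27:-→d28:H3→d29:-→d30:-→d31:-→d32:H4 -> H4
  + 105.80.179.1/32 (H2) depth=32
  + 169.189.61.16/28 (H4) depth=28
  + 65.9.0.0/16 (H4) depth=16
  del 65.9.0.0/16 (clear depth 16)

== LOOKUPS ==
["H4","H1","H4","H4","H3","H4","H3","H4","H3","H4"]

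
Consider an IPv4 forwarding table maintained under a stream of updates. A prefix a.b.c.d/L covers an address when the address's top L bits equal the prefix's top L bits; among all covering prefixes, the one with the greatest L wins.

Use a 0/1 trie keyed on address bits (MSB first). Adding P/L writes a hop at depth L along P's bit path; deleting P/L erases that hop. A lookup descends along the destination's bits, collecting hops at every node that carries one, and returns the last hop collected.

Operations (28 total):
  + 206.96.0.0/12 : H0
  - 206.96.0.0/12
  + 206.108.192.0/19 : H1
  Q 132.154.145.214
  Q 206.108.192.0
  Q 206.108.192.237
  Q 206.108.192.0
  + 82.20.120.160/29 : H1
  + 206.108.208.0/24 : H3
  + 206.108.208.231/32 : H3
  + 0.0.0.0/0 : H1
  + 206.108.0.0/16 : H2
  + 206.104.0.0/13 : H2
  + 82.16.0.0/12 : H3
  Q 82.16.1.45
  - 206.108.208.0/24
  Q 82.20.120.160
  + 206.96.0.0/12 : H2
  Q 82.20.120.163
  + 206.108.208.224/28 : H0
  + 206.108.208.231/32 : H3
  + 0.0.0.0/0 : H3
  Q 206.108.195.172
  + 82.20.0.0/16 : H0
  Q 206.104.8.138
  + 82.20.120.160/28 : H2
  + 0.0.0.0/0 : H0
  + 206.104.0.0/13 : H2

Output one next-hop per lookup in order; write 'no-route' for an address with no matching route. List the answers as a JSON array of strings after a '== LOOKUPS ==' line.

Trace:
  + 206.96.0.0/12 (H0) depth=12
  - 206.96.0.0/12 clear@12
  + 206.108.192.0/19 (H1) depth=19
  Q 132.154.145.214: descend 1 ; hops seen [∅] ; pick no-route
  Q 206.108.192.0: descend 1100111001101100110 ; hops seen [H1] ; pick H1
  Q 206.108.192.237: descend 1100111001101100110 ; hops seen [H1] ; pick H1
  Q 206.108.192.0: descend 1100111001101100110 ; hops seen [H1] ; pick H1
  + 82.20.120.160/29 (H1) depth=29
  + 206.108.208.0/24 (H3) depth=24
  + 206.108.208.231/32 (H3) depth=32
  + 0.0.0.0/0 (H1) depth=0
  + 206.108.0.0/16 (H2) depth=16
  + 206.104.0.0/13 (H2) depth=13
  + 82.16.0.0/12 (H3) depth=12
  Q 82.16.1.45: descend 0101001000010 ; hops seen [H1,H3] ; pick H3
  - 206.108.208.0/24 clear@24
  Q 82.20.120.160: descend 01010010000101000111100010100 ; hops seen [H1,H3,H1] ; pick H1
  + 206.96.0.0/12 (H2) depth=12
  Q 82.20.120.163: descend 01010010000101000111100010100 ; hops seen [H1,H3,H1] ; pick H1
  + 206.108.208.224/28 (H0) depth=28
  + 206.108.208.231/32 (H3) depth=32
  + 0.0.0.0/0 (H3) depth=0
  Q 206.108.195.172: descend 1100111001101100110 ; hops seen [H3,H2,H2,H2,H1] ; pick H1
  + 82.20.0.0/16 (H0) depth=16
  Q 206.104.8.138: descend 1100111001101 ; hops seen [H3,H2,H2] ; pick H2
  + 82.20.120.160/28 (H2) depth=28
  + 0.0.0.0/0 (H0) depth=0
  + 206.104.0.0/13 (H2) depth=13

== LOOKUPS ==
["no-route","H1","H1","H1","H3","H1","H1","H1","H2"]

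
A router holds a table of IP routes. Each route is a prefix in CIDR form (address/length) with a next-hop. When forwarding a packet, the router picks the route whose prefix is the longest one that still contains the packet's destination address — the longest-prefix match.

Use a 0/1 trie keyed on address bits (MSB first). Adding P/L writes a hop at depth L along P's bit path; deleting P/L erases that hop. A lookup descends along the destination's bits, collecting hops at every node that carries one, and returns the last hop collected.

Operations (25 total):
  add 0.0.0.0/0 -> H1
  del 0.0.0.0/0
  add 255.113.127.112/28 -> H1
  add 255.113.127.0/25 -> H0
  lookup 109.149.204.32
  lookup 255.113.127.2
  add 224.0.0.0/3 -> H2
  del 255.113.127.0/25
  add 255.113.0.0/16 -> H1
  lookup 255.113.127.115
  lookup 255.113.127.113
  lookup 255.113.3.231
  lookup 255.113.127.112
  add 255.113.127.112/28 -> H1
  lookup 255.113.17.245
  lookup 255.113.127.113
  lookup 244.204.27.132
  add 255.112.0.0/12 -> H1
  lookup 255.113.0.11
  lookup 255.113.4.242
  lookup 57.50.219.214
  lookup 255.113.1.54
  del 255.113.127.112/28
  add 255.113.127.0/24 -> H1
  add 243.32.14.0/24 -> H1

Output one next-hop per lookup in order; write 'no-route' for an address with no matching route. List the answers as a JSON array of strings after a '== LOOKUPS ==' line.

Apply in order:
  add 0.0.0.0/0 -> H1 at depth 0
  - 0.0.0.0/0 clear@0
  add 255.113.127.112/28 -> H1 at depth 28
  add 255.113.127.0/25 -> H0 at depth 25
  ? 109.149.204.32  path d0:-  best=no-route
  ? 255.113.127.2  path d0:-→d1:-→d2:-→d3:-→d4:-→d5:-→d6:-→d7:-→d8:-→d9:-→d10:-→d11:-→d12:-→d13:-→d14:-→d15:-→d16:-→d17:-→d18:-→d19:-→d20:-→d21:-→d22:-→d23:-→d24:-→d25:H0  best=H0
  add 224.0.0.0/3 -> H2 at depth 3
  - 255.113.127.0/25 clear@25
  add 255.113.0.0/16 -> H1 at depth 16
  ? 255.113.127.115  path d0:-→d1:-→d2:-→d3:H2→d4:-→d5:-→d6:-→d7:-→d8:-→d9:-→d10:-→d11:-→d12:-→d13:-→d14:-→d15:-→d16:H1→d17:-→d18:-→d19:-→d20:-→d21:-→d22:-→d23:-→d24:-→d25:-→d26:-→d27:-→d28:H1  best=H1
  ? 255.113.127.113  path d0:-→d1:-→d2:-→d3:H2→d4:-→d5:-→d6:-→d7:-→d8:-→d9:-→d10:-→d11:-→d12:-→d13:-→d14:-→d15:-→d16:H1→d17:-→d18:-→d19:-→d20:-→d21:-→d22:-→d23:-→d24:-→d25:-→d26:-→d27:-→d28:H1  best=H1
  ? 255.113.3.231  path d0:-→d1:-→d2:-→d3:H2→d4:-→d5:-→d6:-→d7:-→d8:-→d9:-→d10:-→d11:-→d12:-→d13:-→d14:-→d15:-→d16:H1→d17:-  best=H1
  ? 255.113.127.112  path d0:-→d1:-→d2:-→d3:H2→d4:-→d5:-→d6:-→d7:-→d8:-→d9:-→d10:-→d11:-→d12:-→d13:-→d14:-→d15:-→d16:H1→d17:-→d18:-→d19:-→d20:-→d21:-→d22:-→d23:-→d24:-→d25:-→d26:-→d27:-→d28:H1  best=H1
  add 255.113.127.112/28 -> H1 at depth 28
  ? 255.113.17.245  path d0:-→d1:-→d2:-→d3:H2→d4:-→d5:-→d6:-→d7:-→d8:-→d9:-→d10:-→d11:-→d12:-→d13:-→d14:-→d15:-→d16:H1→d17:-  best=H1
  ? 255.113.127.113  path d0:-→d1:-→d2:-→d3:H2→d4:-→d5:-→d6:-→d7:-→d8:-→d9:-→d10:-→d11:-→d12:-→d13:-→d14:-→d15:-→d16:H1→d17:-→d18:-→d19:-→d20:-→d21:-→d22:-→d23:-→d24:-→d25:-→d26:-→d27:-→d28:H1  best=H1
  ? 244.204.27.132  path d0:-→d1:-→d2:-→d3:H2→d4:-  best=H2
  add 255.112.0.0/12 -> H1 at depth 12
  ? 255.113.0.11  path d0:-→d1:-→d2:-→d3:H2→d4:-→d5:-→d6:-→d7:-→d8:-→d9:-→d10:-→d11:-→d12:H1→d13:-→d14:-→d15:-→d16:H1→d17:-  best=H1
  ? 255.113.4.242  path d0:-→d1:-→d2:-→d3:H2→d4:-→d5:-→d6:-→d7:-→d8:-→d9:-→d10:-→d11:-→d12:H1→d13:-→d14:-→d15:-→d16:H1→d17:-  best=H1
  ? 57.50.219.214  path d0:-  best=no-route
  ? 255.113.1.54  path d0:-→d1:-→d2:-→d3:H2→d4:-→d5:-→d6:-→d7:-→d8:-→d9:-→d10:-→d11:-→d12:H1→d13:-→d14:-→d15:-→d16:H1→d17:-  best=H1
  - 255.113.127.112/28 clear@28
  add 255.113.127.0/24 -> H1 at depth 24
  add 243.32.14.0/24 -> H1 at depth 24

== LOOKUPS ==
["no-route","H0","H1","H1","H1","H1","H1","H1","H2","H1","H1","no-route","H1"]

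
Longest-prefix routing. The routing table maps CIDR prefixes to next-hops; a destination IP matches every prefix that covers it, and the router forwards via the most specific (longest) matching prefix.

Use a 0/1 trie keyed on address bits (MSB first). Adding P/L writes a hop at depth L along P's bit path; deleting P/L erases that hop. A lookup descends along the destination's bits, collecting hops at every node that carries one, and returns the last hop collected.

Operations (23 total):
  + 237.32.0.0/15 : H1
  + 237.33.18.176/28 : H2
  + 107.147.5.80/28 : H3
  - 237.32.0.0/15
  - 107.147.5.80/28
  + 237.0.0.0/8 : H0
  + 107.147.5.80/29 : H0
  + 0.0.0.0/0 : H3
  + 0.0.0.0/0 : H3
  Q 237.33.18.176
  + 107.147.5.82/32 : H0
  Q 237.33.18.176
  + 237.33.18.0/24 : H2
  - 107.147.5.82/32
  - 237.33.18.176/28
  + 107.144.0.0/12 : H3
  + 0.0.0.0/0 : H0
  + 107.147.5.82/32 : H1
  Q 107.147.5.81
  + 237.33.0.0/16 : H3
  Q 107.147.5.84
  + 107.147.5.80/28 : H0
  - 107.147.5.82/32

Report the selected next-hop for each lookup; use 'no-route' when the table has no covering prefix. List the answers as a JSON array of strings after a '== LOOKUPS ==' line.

Process each operation:
  add 237.32.0.0/15 -> H1 at depth 15
  add 237.33.18.176/28 -> H2 at depth 28
  add 107.147.5.80/28 -> H3 at depth 28
  del 237.32.0.0/15 (clear depth 15)
  del 107.147.5.80/28 (clear depth 28)
  add 237.0.0.0/8 -> H0 at depth 8
  add 107.147.5.80/29 -> H0 at depth 29
  add 0.0.0.0/0 -> H3 at depth 0
  add 0.0.0.0/0 -> H3 at depth 0
  lookup 237.33.18.176: bits 1110110100100001000100101011 walk d0:H3→d1:-→d2:-→d3:-→d4:-→d5:-→d6:-→d7:-→d8:H0→d9:-→d10:-→d11:-→d12:-→d13:-→d14:-→d15:-→d16:-→d17:-→d18:-→d19:-→d20:-→d21:-→d22:-→d23:-→d24:-→d25:-→d26:-→d27:-→d28:H2 -> H2
  add 107.147.5.82/32 -> H0 at depth 32
  lookup 237.33.18.176: bits 1110110100100001000100101011 walk d0:H3→d1:-→d2:-→d3:-→d4:-→d5:-→d6:-→d7:-→d8:H0→d9:-→d10:-→d11:-→d12:-→d13:-→d14:-→d15:-→d16:-→d17:-→d18:-→d19:-→d20:-→d21:-→d22:-→d23:-→d24:-→d25:-→d26:-→d27:-→d28:H2 -> H2
  add 237.33.18.0/24 -> H2 at depth 24
  del 107.147.5.82/32 (clear depth 32)
  del 237.33.18.176/28 (clear depth 28)
  add 107.144.0.0/12 -> H3 at depth 12
  add 0.0.0.0/0 -> H0 at depth 0
  add 107.147.5.82/32 -> H1 at depth 32
  lookup 107.147.5.81: bits 011010111001001100000101010100 walk d0:H0→d1:-→d2:-→d3:-→d4:-→d5:-→d6:-→d7:-→d8:-→d9:-→d10:-→d11:-→d12:H3→d13:-→d14:-→d15:-→d16:-→d17:-→d18:-→d19:-→d20:-→d21:-→d22:-→d23:-→d24:-→d25:-→d26:-→d27:-→d28:-→d29:H0→d30:- -> H0
  add 237.33.0.0/16 -> H3 at depth 16
  lookup 107.147.5.84: bits 01101011100100110000010101010 walk d0:H0→d1:-→d2:-→d3:-→d4:-→d5:-→d6:-→d7:-→d8:-→d9:-→d10:-→d11:-→d12:H3→d13:-→d14:-→d15:-→d16:-→d17:-→d18:-→d19:-→d20:-→d21:-→d22:-→d23:-→d24:-→d25:-→d26:-→d27:-→d28:-→d29:H0 -> H0
  add 107.147.5.80/28 -> H0 at depth 28
  del 107.147.5.82/32 (clear depth 32)

== LOOKUPS ==
["H2","H2","H0","H0"]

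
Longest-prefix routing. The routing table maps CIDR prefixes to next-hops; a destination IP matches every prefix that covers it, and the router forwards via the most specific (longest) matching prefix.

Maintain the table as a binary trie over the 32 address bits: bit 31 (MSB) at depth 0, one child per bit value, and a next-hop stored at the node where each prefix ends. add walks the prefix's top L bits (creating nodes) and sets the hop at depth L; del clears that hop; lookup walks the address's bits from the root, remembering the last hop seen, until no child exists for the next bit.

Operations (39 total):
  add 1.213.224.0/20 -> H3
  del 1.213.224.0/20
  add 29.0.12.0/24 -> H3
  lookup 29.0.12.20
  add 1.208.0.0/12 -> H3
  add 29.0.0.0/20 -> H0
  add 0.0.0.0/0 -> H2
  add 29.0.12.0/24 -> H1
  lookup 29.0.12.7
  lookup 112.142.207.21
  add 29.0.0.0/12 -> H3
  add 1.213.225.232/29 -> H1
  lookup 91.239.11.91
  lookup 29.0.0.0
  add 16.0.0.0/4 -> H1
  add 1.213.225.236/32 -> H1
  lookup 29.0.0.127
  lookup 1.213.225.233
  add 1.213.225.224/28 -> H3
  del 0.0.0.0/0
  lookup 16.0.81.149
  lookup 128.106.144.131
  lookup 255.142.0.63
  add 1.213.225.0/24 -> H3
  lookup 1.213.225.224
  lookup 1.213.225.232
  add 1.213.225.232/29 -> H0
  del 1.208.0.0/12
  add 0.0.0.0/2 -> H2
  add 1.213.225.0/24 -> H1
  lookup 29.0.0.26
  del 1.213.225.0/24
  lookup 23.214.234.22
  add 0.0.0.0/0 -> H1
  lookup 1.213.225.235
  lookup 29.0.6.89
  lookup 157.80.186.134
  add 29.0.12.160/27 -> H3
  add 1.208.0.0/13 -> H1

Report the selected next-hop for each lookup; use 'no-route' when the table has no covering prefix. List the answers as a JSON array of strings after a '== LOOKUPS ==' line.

Trace:
  add 1.213.224.0/20 -> H3 at depth 20
  - 1.213.224.0/20 clear@20
  add 29.0.12.0/24 -> H3 at depth 24
  lookup 29.0.12.20: bits 000111010000000000001100 walk d0:-→d1:-→d2:-→d3:-→d4:-→d5:-→d6:-→d7:-→d8:-→d9:-→d10:-→d11:-→d12:-→d13:-→d14:-→d15:-→d16:-→d17:-→d18:-→d19:-→d20:-→d21:-→d22:-→d23:-→d24:H3 -> H3
  add 1.208.0.0/12 -> H3 at depth 12
  add 29.0.0.0/20 -> H0 at depth 20
  add 0.0.0.0/0 -> H2 at depth 0
  add 29.0.12.0/24 -> H1 at depth 24
  lookup 29.0.12.7: bits 000111010000000000001100 walk d0:H2→d1:-→d2:-→d3:-→d4:-→d5:-→d6:-→d7:-→d8:-→d9:-→d10:-→d11:-→d12:-→d13:-→d14:-→d15:-→d16:-→d17:-→d18:-→d19:-→d20:H0→d21:-→d22:-→d23:-→d24:H1 -> H1
  lookup 112.142.207.21: bits 0 walk d0:H2→d1:- -> H2
  add 29.0.0.0/12 -> H3 at depth 12
  add 1.213.225.232/29 -> H1 at depth 29
  lookup 91.239.11.91: bits 0 walk d0:H2→d1:- -> H2
  lookup 29.0.0.0: bits 00011101000000000000 walk d0:H2→d1:-→d2:-→d3:-→d4:-→d5:-→d6:-→d7:-→d8:-→d9:-→d10:-→d11:-→d12:H3→d13:-→d14:-→d15:-→d16:-→d17:-→d18:-→d19:-→d20:H0 -> H0
  add 16.0.0.0/4 -> H1 at depth 4
  add 1.213.225.236/32 -> H1 at depth 32
  lookup 29.0.0.127: bits 00011101000000000000 walk d0:H2→d1:-→d2:-→d3:-→d4:H1→d5:-→d6:-→d7:-→d8:-→d9:-→d10:-→d11:-→d12:H3→d13:-→d14:-→d15:-→d16:-→d17:-→d18:-→d19:-→d20:H0 -> H0
  lookup 1.213.225.233: bits 00000001110101011110000111101 walk d0:H2→d1:-→d2:-→d3:-→d4:-→d5:-→d6:-→d7:-→d8:-→d9:-→d10:-→d11:-→d12:H3→d13:-→d14:-→d15:-→d16:-→d17:-→d18:-→d19:-→d20:-→d21:-→d22:-→d23:-→d24:-→d25:-→d26:-→d27:-→d28:-→d29:H1 -> H1
  add 1.213.225.224/28 -> H3 at depth 28
  - 0.0.0.0/0 clear@0
  lookup 16.0.81.149: bits 0001 walk d0:-→d1:-→d2:-→d3:-→d4:H1 -> H1
  lookup 128.106.144.131: bits ε walk d0:- -> no-route
  lookup 255.142.0.63: bits ε walk d0:- -> no-route
  add 1.213.225.0/24 -> H3 at depth 24
  lookup 1.213.225.224: bits 0000000111010101111000011110 walk d0:-→d1:-→d2:-→d3:-→d4:-→d5:-→d6:-→d7:-→d8:-→d9:-→d10:-→d11:-→d12:H3→d13:-→d14:-→d15:-→d16:-→d17:-→d18:-→d19:-→d20:-→d21:-→d22:-→d23:-→d24:H3→d25:-→d26:-→d27:-→d28:H3 -> H3
  lookup 1.213.225.232: bits 00000001110101011110000111101 walk d0:-→d1:-→d2:-→d3:-→d4:-→d5:-→d6:-→d7:-→d8:-→d9:-→d10:-→d11:-→d12:H3→d13:-→d14:-→d15:-→d16:-→d17:-→d18:-→d19:-→d20:-→d21:-→d22:-→d23:-→d24:H3→d25:-→d26:-→d27:-→d28:H3→d29:H1 -> H1
  add 1.213.225.232/29 -> H0 at depth 29
  - 1.208.0.0/12 clear@12
  add 0.0.0.0/2 -> H2 at depth 2
  add 1.213.225.0/24 -> H1 at depth 24
  lookup 29.0.0.26: bits 00011101000000000000 walk d0:-→d1:-→d2:H2→d3:-→d4:H1→d5:-→d6:-→d7:-→d8:-→d9:-→d10:-→d11:-→d12:H3→d13:-→d14:-→d15:-→d16:-→d17:-→d18:-→d19:-→d20:H0 -> H0
  - 1.213.225.0/24 clear@24
  lookup 23.214.234.22: bits 0001 walk d0:-→d1:-→d2:H2→d3:-→d4:H1 -> H1
  add 0.0.0.0/0 -> H1 at depth 0
  lookup 1.213.225.235: bits 00000001110101011110000111101 walk d0:H1→d1:-→d2:H2→d3:-→d4:-→d5:-→d6:-→d7:-→d8:-→d9:-→d10:-→d11:-→d12:-→d13:-→d14:-→d15:-→d16:-→d17:-→d18:-→d19:-→d20:-→d21:-→d22:-→d23:-→d24:-→d25:-→d26:-→d27:-→d28:H3→d29:H0 -> H0
  lookup 29.0.6.89: bits 00011101000000000000 walk d0:H1→d1:-→d2:H2→d3:-→d4:H1→d5:-→d6:-→d7:-→d8:-→d9:-→d10:-→d11:-→d12:H3→d13:-→d14:-→d15:-→d16:-→d17:-→d18:-→d19:-→d20:H0 -> H0
  lookup 157.80.186.134: bits ε walk d0:H1 -> H1
  add 29.0.12.160/27 -> H3 at depth 27
  add 1.208.0.0/13 -> H1 at depth 13

== LOOKUPS ==
["H3","H1","H2","H2","H0","H0","H1","H1","no-route","no-route","H3","H1","H0","H1","H0","H0","H1"]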